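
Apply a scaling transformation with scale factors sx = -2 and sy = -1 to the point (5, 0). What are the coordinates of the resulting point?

Scaling matrix:
[[-2, 0], [0, -1]]
Result: (5 × -2, 0 × -1) = (-10, 0)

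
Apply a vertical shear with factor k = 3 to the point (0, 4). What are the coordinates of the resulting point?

Shear matrix for vertical shear with factor k = 3:
[[1, 0], [3, 1]]
Result: (0, 4) → (0, 4)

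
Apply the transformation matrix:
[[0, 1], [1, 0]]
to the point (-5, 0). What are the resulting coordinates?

Matrix multiplication:
[[0, 1], [1, 0]] × [-5, 0]ᵀ
= [(0)(-5) + (1)(0), (1)(-5) + (0)(0)]ᵀ
= [0, -5]ᵀ
Result: (0, -5)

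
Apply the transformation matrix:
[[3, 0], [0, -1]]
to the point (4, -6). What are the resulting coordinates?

Matrix multiplication:
[[3, 0], [0, -1]] × [4, -6]ᵀ
= [(3)(4) + (0)(-6), (0)(4) + (-1)(-6)]ᵀ
= [12, 6]ᵀ
Result: (12, 6)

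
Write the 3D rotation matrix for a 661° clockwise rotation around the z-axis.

Rotation matrix for clockwise 661° around z-axis:
A clockwise rotation by 661° is a counterclockwise rotation by -661°.
cos(-661°) = 0.5150, sin(-661°) = 0.8572
Result: [[0.5150, -0.8572, 0], [0.8572, 0.5150, 0], [0, 0, 1]]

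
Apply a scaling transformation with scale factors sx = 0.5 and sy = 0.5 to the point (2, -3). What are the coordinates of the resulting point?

Scaling matrix:
[[0.50, 0], [0, 0.50]]
Result: (2 × 0.5, -3 × 0.5) = (1, -1.5)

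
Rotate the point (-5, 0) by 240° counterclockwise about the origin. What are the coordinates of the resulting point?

Rotation matrix for 240°: [[cos 240°, -sin 240°], [sin 240°, cos 240°]] ≈ [[-0.500000, 0.866025], [-0.866025, -0.500000]]
[[-0.500000, 0.866025], [-0.866025, -0.500000]] × [-5, 0]ᵀ ≈ [2.5000, 4.3301]ᵀ
Result: (2.5000, 4.3301)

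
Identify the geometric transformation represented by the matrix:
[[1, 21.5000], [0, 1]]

This matrix represents: horizontal shear with factor 21.5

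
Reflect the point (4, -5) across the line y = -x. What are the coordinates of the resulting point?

Reflection across line y = -x: (4, -5) → (5, -4)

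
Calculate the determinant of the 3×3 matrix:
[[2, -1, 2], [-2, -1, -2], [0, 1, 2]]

Expansion along first row:
det = 2·det([[-1,-2],[1,2]]) - -1·det([[-2,-2],[0,2]]) + 2·det([[-2,-1],[0,1]])
    = 2·(-1·2 - -2·1) - -1·(-2·2 - -2·0) + 2·(-2·1 - -1·0)
    = 2·0 - -1·-4 + 2·-2
    = 0 + -4 + -4 = -8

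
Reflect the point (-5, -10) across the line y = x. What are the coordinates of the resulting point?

Reflection across line y = x: (-5, -10) → (-10, -5)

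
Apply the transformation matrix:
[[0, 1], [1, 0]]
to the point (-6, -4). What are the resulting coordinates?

Matrix multiplication:
[[0, 1], [1, 0]] × [-6, -4]ᵀ
= [(0)(-6) + (1)(-4), (1)(-6) + (0)(-4)]ᵀ
= [-4, -6]ᵀ
Result: (-4, -6)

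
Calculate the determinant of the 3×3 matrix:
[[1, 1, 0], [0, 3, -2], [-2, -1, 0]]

Expansion along first row:
det = 1·det([[3,-2],[-1,0]]) - 1·det([[0,-2],[-2,0]]) + 0·det([[0,3],[-2,-1]])
    = 1·(3·0 - -2·-1) - 1·(0·0 - -2·-2) + 0·(0·-1 - 3·-2)
    = 1·-2 - 1·-4 + 0·6
    = -2 + 4 + 0 = 2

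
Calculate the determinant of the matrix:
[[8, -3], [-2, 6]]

For a 2×2 matrix [[a, b], [c, d]], det = ad - bc
det = (8)(6) - (-3)(-2) = 48 - 6 = 42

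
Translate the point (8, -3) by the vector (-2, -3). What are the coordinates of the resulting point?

Translation by (-2, -3) (homogeneous matrix [[1, 0, -2], [0, 1, -3], [0, 0, 1]]):
x' = 8 + -2 = 6
y' = -3 + -3 = -6
Result: (6, -6)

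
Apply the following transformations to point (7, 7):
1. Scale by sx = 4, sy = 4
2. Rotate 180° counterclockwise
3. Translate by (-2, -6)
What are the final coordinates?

Step 1: Scale → (28, 28)
Step 2: Rotate 180° → (-28, -28)
Step 3: Translate → (-30, -34)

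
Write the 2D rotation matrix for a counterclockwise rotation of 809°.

Rotation matrix formula: [[cos θ, -sin θ], [sin θ, cos θ]]
For θ = 809°:
cos(809°) = 0.0175
sin(809°) = 0.9998
Result: [[0.0175, -0.9998], [0.9998, 0.0175]]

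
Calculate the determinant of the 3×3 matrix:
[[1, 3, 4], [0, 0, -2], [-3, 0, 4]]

Expansion along first row:
det = 1·det([[0,-2],[0,4]]) - 3·det([[0,-2],[-3,4]]) + 4·det([[0,0],[-3,0]])
    = 1·(0·4 - -2·0) - 3·(0·4 - -2·-3) + 4·(0·0 - 0·-3)
    = 1·0 - 3·-6 + 4·0
    = 0 + 18 + 0 = 18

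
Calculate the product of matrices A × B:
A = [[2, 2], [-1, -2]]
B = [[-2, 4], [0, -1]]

Matrix multiplication:
C[0][0] = 2×-2 + 2×0 = -4
C[0][1] = 2×4 + 2×-1 = 6
C[1][0] = -1×-2 + -2×0 = 2
C[1][1] = -1×4 + -2×-1 = -2
Result: [[-4, 6], [2, -2]]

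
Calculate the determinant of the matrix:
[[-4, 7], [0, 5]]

For a 2×2 matrix [[a, b], [c, d]], det = ad - bc
det = (-4)(5) - (7)(0) = -20 - 0 = -20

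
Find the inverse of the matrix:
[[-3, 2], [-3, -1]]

For [[a,b],[c,d]], inverse = (1/det)·[[d,-b],[-c,a]]
det = (-3)(-1) - (2)(-3) = 3 - -6 = 9
Inverse = (1/9)·[[-1, -2], [3, -3]]
= [[-1/9, -2/9], [1/3, -1/3]]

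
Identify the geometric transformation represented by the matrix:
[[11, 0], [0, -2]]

This matrix represents: non-uniform scaling by sx = 11, sy = -2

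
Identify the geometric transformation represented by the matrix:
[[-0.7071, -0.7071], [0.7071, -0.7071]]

This matrix represents: rotation by 135° counterclockwise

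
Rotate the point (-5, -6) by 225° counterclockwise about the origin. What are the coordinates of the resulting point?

Rotation matrix for 225°: [[cos 225°, -sin 225°], [sin 225°, cos 225°]] ≈ [[-0.707107, 0.707107], [-0.707107, -0.707107]]
[[-0.707107, 0.707107], [-0.707107, -0.707107]] × [-5, -6]ᵀ ≈ [-0.7071, 7.7782]ᵀ
Result: (-0.7071, 7.7782)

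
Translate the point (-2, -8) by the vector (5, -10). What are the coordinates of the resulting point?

Translation by (5, -10) (homogeneous matrix [[1, 0, 5], [0, 1, -10], [0, 0, 1]]):
x' = -2 + 5 = 3
y' = -8 + -10 = -18
Result: (3, -18)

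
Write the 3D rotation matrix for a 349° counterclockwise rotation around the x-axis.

Rotation matrix for counterclockwise 349° around x-axis:
cos(349°) = 0.9816, sin(349°) = -0.1908
Result: [[1, 0, 0], [0, 0.9816, 0.1908], [0, -0.1908, 0.9816]]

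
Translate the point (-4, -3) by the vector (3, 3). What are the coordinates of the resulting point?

Translation by (3, 3) (homogeneous matrix [[1, 0, 3], [0, 1, 3], [0, 0, 1]]):
x' = -4 + 3 = -1
y' = -3 + 3 = 0
Result: (-1, 0)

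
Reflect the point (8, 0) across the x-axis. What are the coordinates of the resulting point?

Reflection across x-axis: (8, 0) → (8, 0)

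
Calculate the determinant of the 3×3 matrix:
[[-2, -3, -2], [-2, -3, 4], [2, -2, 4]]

Expansion along first row:
det = -2·det([[-3,4],[-2,4]]) - -3·det([[-2,4],[2,4]]) + -2·det([[-2,-3],[2,-2]])
    = -2·(-3·4 - 4·-2) - -3·(-2·4 - 4·2) + -2·(-2·-2 - -3·2)
    = -2·-4 - -3·-16 + -2·10
    = 8 + -48 + -20 = -60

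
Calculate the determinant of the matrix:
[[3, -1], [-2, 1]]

For a 2×2 matrix [[a, b], [c, d]], det = ad - bc
det = (3)(1) - (-1)(-2) = 3 - 2 = 1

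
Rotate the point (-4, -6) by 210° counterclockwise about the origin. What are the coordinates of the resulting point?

Rotation matrix for 210°: [[cos 210°, -sin 210°], [sin 210°, cos 210°]] ≈ [[-0.866025, 0.500000], [-0.500000, -0.866025]]
[[-0.866025, 0.500000], [-0.500000, -0.866025]] × [-4, -6]ᵀ ≈ [0.4641, 7.1962]ᵀ
Result: (0.4641, 7.1962)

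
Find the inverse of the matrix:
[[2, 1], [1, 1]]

For [[a,b],[c,d]], inverse = (1/det)·[[d,-b],[-c,a]]
det = (2)(1) - (1)(1) = 2 - 1 = 1
Inverse = [[1, -1], [-1, 2]]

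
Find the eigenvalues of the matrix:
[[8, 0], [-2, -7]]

Characteristic equation: det(A - λI) = 0
λ² - (trace)λ + (det) = 0
trace = 8 + -7 = 1, det = (8)(-7) - (0)(-2) = -56
λ² - (1)λ + (-56) = 0
λ = (1 ± √((1)² - 4·(-56))) / 2 = (1 ± √225) / 2
Solving: λ = -7, 8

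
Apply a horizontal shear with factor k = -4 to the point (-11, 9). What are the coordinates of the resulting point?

Shear matrix for horizontal shear with factor k = -4:
[[1, -4], [0, 1]]
Result: (-11, 9) → (-47, 9)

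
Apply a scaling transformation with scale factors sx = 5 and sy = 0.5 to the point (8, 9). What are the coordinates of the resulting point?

Scaling matrix:
[[5, 0], [0, 0.50]]
Result: (8 × 5, 9 × 0.5) = (40, 4.5)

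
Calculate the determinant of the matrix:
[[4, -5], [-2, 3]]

For a 2×2 matrix [[a, b], [c, d]], det = ad - bc
det = (4)(3) - (-5)(-2) = 12 - 10 = 2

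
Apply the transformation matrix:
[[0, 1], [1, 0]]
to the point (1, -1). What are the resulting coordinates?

Matrix multiplication:
[[0, 1], [1, 0]] × [1, -1]ᵀ
= [(0)(1) + (1)(-1), (1)(1) + (0)(-1)]ᵀ
= [-1, 1]ᵀ
Result: (-1, 1)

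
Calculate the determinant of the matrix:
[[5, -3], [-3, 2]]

For a 2×2 matrix [[a, b], [c, d]], det = ad - bc
det = (5)(2) - (-3)(-3) = 10 - 9 = 1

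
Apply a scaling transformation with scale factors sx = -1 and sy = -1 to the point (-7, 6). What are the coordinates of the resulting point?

Scaling matrix:
[[-1, 0], [0, -1]]
Result: (-7 × -1, 6 × -1) = (7, -6)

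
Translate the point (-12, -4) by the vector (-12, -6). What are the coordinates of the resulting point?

Translation by (-12, -6) (homogeneous matrix [[1, 0, -12], [0, 1, -6], [0, 0, 1]]):
x' = -12 + -12 = -24
y' = -4 + -6 = -10
Result: (-24, -10)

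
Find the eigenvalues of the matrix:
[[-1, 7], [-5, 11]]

Characteristic equation: det(A - λI) = 0
λ² - (trace)λ + (det) = 0
trace = -1 + 11 = 10, det = (-1)(11) - (7)(-5) = 24
λ² - (10)λ + (24) = 0
λ = (10 ± √((10)² - 4·(24))) / 2 = (10 ± √4) / 2
Solving: λ = 4, 6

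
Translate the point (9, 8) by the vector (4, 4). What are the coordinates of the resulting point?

Translation by (4, 4) (homogeneous matrix [[1, 0, 4], [0, 1, 4], [0, 0, 1]]):
x' = 9 + 4 = 13
y' = 8 + 4 = 12
Result: (13, 12)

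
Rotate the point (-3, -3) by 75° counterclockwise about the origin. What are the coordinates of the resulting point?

Rotation matrix for 75°: [[cos 75°, -sin 75°], [sin 75°, cos 75°]] ≈ [[0.258819, -0.965926], [0.965926, 0.258819]]
[[0.258819, -0.965926], [0.965926, 0.258819]] × [-3, -3]ᵀ ≈ [2.1213, -3.6742]ᵀ
Result: (2.1213, -3.6742)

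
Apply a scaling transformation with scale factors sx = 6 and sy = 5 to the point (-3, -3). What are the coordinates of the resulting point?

Scaling matrix:
[[6, 0], [0, 5]]
Result: (-3 × 6, -3 × 5) = (-18, -15)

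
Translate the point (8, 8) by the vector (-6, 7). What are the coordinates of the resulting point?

Translation by (-6, 7) (homogeneous matrix [[1, 0, -6], [0, 1, 7], [0, 0, 1]]):
x' = 8 + -6 = 2
y' = 8 + 7 = 15
Result: (2, 15)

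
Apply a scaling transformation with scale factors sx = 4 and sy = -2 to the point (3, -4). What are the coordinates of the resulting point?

Scaling matrix:
[[4, 0], [0, -2]]
Result: (3 × 4, -4 × -2) = (12, 8)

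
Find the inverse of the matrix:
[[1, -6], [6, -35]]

For [[a,b],[c,d]], inverse = (1/det)·[[d,-b],[-c,a]]
det = (1)(-35) - (-6)(6) = -35 - -36 = 1
Inverse = [[-35, 6], [-6, 1]]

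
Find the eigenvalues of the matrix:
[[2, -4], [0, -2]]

Characteristic equation: det(A - λI) = 0
λ² - (trace)λ + (det) = 0
trace = 2 + -2 = 0, det = (2)(-2) - (-4)(0) = -4
λ² - (0)λ + (-4) = 0
λ = (0 ± √((0)² - 4·(-4))) / 2 = (0 ± √16) / 2
Solving: λ = -2, 2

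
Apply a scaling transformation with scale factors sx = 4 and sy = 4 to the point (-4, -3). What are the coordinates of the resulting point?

Scaling matrix:
[[4, 0], [0, 4]]
Result: (-4 × 4, -3 × 4) = (-16, -12)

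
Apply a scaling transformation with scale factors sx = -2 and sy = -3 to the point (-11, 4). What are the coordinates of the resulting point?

Scaling matrix:
[[-2, 0], [0, -3]]
Result: (-11 × -2, 4 × -3) = (22, -12)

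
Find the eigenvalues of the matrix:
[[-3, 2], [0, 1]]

Characteristic equation: det(A - λI) = 0
λ² - (trace)λ + (det) = 0
trace = -3 + 1 = -2, det = (-3)(1) - (2)(0) = -3
λ² - (-2)λ + (-3) = 0
λ = (-2 ± √((-2)² - 4·(-3))) / 2 = (-2 ± √16) / 2
Solving: λ = -3, 1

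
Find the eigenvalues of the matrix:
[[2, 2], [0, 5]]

Characteristic equation: det(A - λI) = 0
λ² - (trace)λ + (det) = 0
trace = 2 + 5 = 7, det = (2)(5) - (2)(0) = 10
λ² - (7)λ + (10) = 0
λ = (7 ± √((7)² - 4·(10))) / 2 = (7 ± √9) / 2
Solving: λ = 2, 5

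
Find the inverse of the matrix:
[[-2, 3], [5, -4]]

For [[a,b],[c,d]], inverse = (1/det)·[[d,-b],[-c,a]]
det = (-2)(-4) - (3)(5) = 8 - 15 = -7
Inverse = (1/-7)·[[-4, -3], [-5, -2]]
= [[4/7, 3/7], [5/7, 2/7]]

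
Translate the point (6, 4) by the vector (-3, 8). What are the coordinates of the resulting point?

Translation by (-3, 8) (homogeneous matrix [[1, 0, -3], [0, 1, 8], [0, 0, 1]]):
x' = 6 + -3 = 3
y' = 4 + 8 = 12
Result: (3, 12)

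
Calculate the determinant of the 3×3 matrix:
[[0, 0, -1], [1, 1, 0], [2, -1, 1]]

Expansion along first row:
det = 0·det([[1,0],[-1,1]]) - 0·det([[1,0],[2,1]]) + -1·det([[1,1],[2,-1]])
    = 0·(1·1 - 0·-1) - 0·(1·1 - 0·2) + -1·(1·-1 - 1·2)
    = 0·1 - 0·1 + -1·-3
    = 0 + 0 + 3 = 3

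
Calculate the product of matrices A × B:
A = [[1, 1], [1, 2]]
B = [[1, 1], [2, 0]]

Matrix multiplication:
C[0][0] = 1×1 + 1×2 = 3
C[0][1] = 1×1 + 1×0 = 1
C[1][0] = 1×1 + 2×2 = 5
C[1][1] = 1×1 + 2×0 = 1
Result: [[3, 1], [5, 1]]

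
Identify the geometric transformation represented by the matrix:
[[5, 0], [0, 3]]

This matrix represents: non-uniform scaling by sx = 5, sy = 3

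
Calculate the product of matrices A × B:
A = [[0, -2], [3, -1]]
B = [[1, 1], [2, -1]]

Matrix multiplication:
C[0][0] = 0×1 + -2×2 = -4
C[0][1] = 0×1 + -2×-1 = 2
C[1][0] = 3×1 + -1×2 = 1
C[1][1] = 3×1 + -1×-1 = 4
Result: [[-4, 2], [1, 4]]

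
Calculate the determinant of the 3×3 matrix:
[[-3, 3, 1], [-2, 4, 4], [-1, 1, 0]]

Expansion along first row:
det = -3·det([[4,4],[1,0]]) - 3·det([[-2,4],[-1,0]]) + 1·det([[-2,4],[-1,1]])
    = -3·(4·0 - 4·1) - 3·(-2·0 - 4·-1) + 1·(-2·1 - 4·-1)
    = -3·-4 - 3·4 + 1·2
    = 12 + -12 + 2 = 2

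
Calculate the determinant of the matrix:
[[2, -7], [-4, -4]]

For a 2×2 matrix [[a, b], [c, d]], det = ad - bc
det = (2)(-4) - (-7)(-4) = -8 - 28 = -36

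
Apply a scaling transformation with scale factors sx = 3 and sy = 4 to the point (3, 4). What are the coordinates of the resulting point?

Scaling matrix:
[[3, 0], [0, 4]]
Result: (3 × 3, 4 × 4) = (9, 16)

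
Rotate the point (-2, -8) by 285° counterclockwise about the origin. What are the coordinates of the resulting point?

Rotation matrix for 285°: [[cos 285°, -sin 285°], [sin 285°, cos 285°]] ≈ [[0.258819, 0.965926], [-0.965926, 0.258819]]
[[0.258819, 0.965926], [-0.965926, 0.258819]] × [-2, -8]ᵀ ≈ [-8.2450, -0.1387]ᵀ
Result: (-8.2450, -0.1387)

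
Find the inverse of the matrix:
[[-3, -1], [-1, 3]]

For [[a,b],[c,d]], inverse = (1/det)·[[d,-b],[-c,a]]
det = (-3)(3) - (-1)(-1) = -9 - 1 = -10
Inverse = (1/-10)·[[3, 1], [1, -3]]
= [[-3/10, -1/10], [-1/10, 3/10]]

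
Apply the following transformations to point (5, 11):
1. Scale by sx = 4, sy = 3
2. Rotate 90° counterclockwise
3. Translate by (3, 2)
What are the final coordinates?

Step 1: Scale → (20, 33)
Step 2: Rotate 90° → (-33, 20)
Step 3: Translate → (-30, 22)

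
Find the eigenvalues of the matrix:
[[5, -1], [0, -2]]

Characteristic equation: det(A - λI) = 0
λ² - (trace)λ + (det) = 0
trace = 5 + -2 = 3, det = (5)(-2) - (-1)(0) = -10
λ² - (3)λ + (-10) = 0
λ = (3 ± √((3)² - 4·(-10))) / 2 = (3 ± √49) / 2
Solving: λ = -2, 5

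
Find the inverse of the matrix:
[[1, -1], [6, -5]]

For [[a,b],[c,d]], inverse = (1/det)·[[d,-b],[-c,a]]
det = (1)(-5) - (-1)(6) = -5 - -6 = 1
Inverse = [[-5, 1], [-6, 1]]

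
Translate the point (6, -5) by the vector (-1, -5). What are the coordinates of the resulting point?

Translation by (-1, -5) (homogeneous matrix [[1, 0, -1], [0, 1, -5], [0, 0, 1]]):
x' = 6 + -1 = 5
y' = -5 + -5 = -10
Result: (5, -10)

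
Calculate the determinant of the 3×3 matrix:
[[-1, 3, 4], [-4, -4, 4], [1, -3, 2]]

Expansion along first row:
det = -1·det([[-4,4],[-3,2]]) - 3·det([[-4,4],[1,2]]) + 4·det([[-4,-4],[1,-3]])
    = -1·(-4·2 - 4·-3) - 3·(-4·2 - 4·1) + 4·(-4·-3 - -4·1)
    = -1·4 - 3·-12 + 4·16
    = -4 + 36 + 64 = 96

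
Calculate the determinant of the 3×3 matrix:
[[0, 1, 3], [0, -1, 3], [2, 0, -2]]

Expansion along first row:
det = 0·det([[-1,3],[0,-2]]) - 1·det([[0,3],[2,-2]]) + 3·det([[0,-1],[2,0]])
    = 0·(-1·-2 - 3·0) - 1·(0·-2 - 3·2) + 3·(0·0 - -1·2)
    = 0·2 - 1·-6 + 3·2
    = 0 + 6 + 6 = 12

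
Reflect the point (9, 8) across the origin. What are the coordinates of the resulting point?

Reflection across origin: (9, 8) → (-9, -8)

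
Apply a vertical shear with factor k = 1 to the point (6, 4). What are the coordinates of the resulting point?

Shear matrix for vertical shear with factor k = 1:
[[1, 0], [1, 1]]
Result: (6, 4) → (6, 10)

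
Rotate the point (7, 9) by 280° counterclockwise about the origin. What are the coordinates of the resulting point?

Rotation matrix for 280°: [[cos 280°, -sin 280°], [sin 280°, cos 280°]] ≈ [[0.173648, 0.984808], [-0.984808, 0.173648]]
[[0.173648, 0.984808], [-0.984808, 0.173648]] × [7, 9]ᵀ ≈ [10.0788, -5.3308]ᵀ
Result: (10.0788, -5.3308)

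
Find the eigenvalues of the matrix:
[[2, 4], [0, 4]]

Characteristic equation: det(A - λI) = 0
λ² - (trace)λ + (det) = 0
trace = 2 + 4 = 6, det = (2)(4) - (4)(0) = 8
λ² - (6)λ + (8) = 0
λ = (6 ± √((6)² - 4·(8))) / 2 = (6 ± √4) / 2
Solving: λ = 2, 4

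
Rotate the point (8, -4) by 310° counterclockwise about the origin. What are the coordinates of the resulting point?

Rotation matrix for 310°: [[cos 310°, -sin 310°], [sin 310°, cos 310°]] ≈ [[0.642788, 0.766044], [-0.766044, 0.642788]]
[[0.642788, 0.766044], [-0.766044, 0.642788]] × [8, -4]ᵀ ≈ [2.0781, -8.6995]ᵀ
Result: (2.0781, -8.6995)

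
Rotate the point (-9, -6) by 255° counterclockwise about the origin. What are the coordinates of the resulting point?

Rotation matrix for 255°: [[cos 255°, -sin 255°], [sin 255°, cos 255°]] ≈ [[-0.258819, 0.965926], [-0.965926, -0.258819]]
[[-0.258819, 0.965926], [-0.965926, -0.258819]] × [-9, -6]ᵀ ≈ [-3.4662, 10.2462]ᵀ
Result: (-3.4662, 10.2462)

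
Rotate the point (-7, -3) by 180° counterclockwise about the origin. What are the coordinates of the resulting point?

Rotation matrix for 180°: [[cos 180°, -sin 180°], [sin 180°, cos 180°]] = [[-1, 0], [0, -1]]
[[-1, 0], [0, -1]] × [-7, -3]ᵀ = [7, 3]ᵀ
Result: (7, 3)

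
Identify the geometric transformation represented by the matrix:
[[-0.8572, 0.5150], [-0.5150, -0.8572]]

This matrix represents: rotation by 211° counterclockwise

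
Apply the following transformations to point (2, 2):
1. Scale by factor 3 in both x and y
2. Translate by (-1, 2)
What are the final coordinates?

Step 1: Scale (2, 2) by 3 → (6, 6)
Step 2: Translate by (-1, 2) → (5, 8)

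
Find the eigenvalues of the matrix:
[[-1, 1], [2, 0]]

Characteristic equation: det(A - λI) = 0
λ² - (trace)λ + (det) = 0
trace = -1 + 0 = -1, det = (-1)(0) - (1)(2) = -2
λ² - (-1)λ + (-2) = 0
λ = (-1 ± √((-1)² - 4·(-2))) / 2 = (-1 ± √9) / 2
Solving: λ = -2, 1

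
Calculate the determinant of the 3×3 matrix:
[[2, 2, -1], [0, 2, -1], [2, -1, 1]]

Expansion along first row:
det = 2·det([[2,-1],[-1,1]]) - 2·det([[0,-1],[2,1]]) + -1·det([[0,2],[2,-1]])
    = 2·(2·1 - -1·-1) - 2·(0·1 - -1·2) + -1·(0·-1 - 2·2)
    = 2·1 - 2·2 + -1·-4
    = 2 + -4 + 4 = 2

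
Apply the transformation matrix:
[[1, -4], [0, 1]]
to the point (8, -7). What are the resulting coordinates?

Matrix multiplication:
[[1, -4], [0, 1]] × [8, -7]ᵀ
= [(1)(8) + (-4)(-7), (0)(8) + (1)(-7)]ᵀ
= [36, -7]ᵀ
Result: (36, -7)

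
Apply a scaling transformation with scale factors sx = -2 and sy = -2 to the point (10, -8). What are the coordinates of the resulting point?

Scaling matrix:
[[-2, 0], [0, -2]]
Result: (10 × -2, -8 × -2) = (-20, 16)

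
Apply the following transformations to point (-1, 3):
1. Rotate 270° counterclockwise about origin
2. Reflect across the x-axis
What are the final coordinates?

Step 1: Rotate 270° → (3, 1)
Step 2: Reflect across x-axis → (3, -1)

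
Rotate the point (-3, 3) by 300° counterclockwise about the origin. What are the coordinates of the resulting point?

Rotation matrix for 300°: [[cos 300°, -sin 300°], [sin 300°, cos 300°]] ≈ [[0.500000, 0.866025], [-0.866025, 0.500000]]
[[0.500000, 0.866025], [-0.866025, 0.500000]] × [-3, 3]ᵀ ≈ [1.0981, 4.0981]ᵀ
Result: (1.0981, 4.0981)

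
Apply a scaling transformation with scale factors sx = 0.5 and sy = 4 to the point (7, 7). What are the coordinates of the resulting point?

Scaling matrix:
[[0.50, 0], [0, 4]]
Result: (7 × 0.5, 7 × 4) = (3.5, 28)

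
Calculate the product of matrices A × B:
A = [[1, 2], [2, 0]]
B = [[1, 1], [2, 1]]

Matrix multiplication:
C[0][0] = 1×1 + 2×2 = 5
C[0][1] = 1×1 + 2×1 = 3
C[1][0] = 2×1 + 0×2 = 2
C[1][1] = 2×1 + 0×1 = 2
Result: [[5, 3], [2, 2]]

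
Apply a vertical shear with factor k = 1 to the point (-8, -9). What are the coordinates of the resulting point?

Shear matrix for vertical shear with factor k = 1:
[[1, 0], [1, 1]]
Result: (-8, -9) → (-8, -17)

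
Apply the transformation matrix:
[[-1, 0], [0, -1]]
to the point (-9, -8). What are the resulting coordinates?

Matrix multiplication:
[[-1, 0], [0, -1]] × [-9, -8]ᵀ
= [(-1)(-9) + (0)(-8), (0)(-9) + (-1)(-8)]ᵀ
= [9, 8]ᵀ
Result: (9, 8)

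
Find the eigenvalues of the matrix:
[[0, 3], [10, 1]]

Characteristic equation: det(A - λI) = 0
λ² - (trace)λ + (det) = 0
trace = 0 + 1 = 1, det = (0)(1) - (3)(10) = -30
λ² - (1)λ + (-30) = 0
λ = (1 ± √((1)² - 4·(-30))) / 2 = (1 ± √121) / 2
Solving: λ = -5, 6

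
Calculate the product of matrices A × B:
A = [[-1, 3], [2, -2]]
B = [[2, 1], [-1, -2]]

Matrix multiplication:
C[0][0] = -1×2 + 3×-1 = -5
C[0][1] = -1×1 + 3×-2 = -7
C[1][0] = 2×2 + -2×-1 = 6
C[1][1] = 2×1 + -2×-2 = 6
Result: [[-5, -7], [6, 6]]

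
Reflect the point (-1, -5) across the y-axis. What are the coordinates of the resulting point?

Reflection across y-axis: (-1, -5) → (1, -5)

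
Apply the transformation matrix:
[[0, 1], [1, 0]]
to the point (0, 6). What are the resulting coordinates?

Matrix multiplication:
[[0, 1], [1, 0]] × [0, 6]ᵀ
= [(0)(0) + (1)(6), (1)(0) + (0)(6)]ᵀ
= [6, 0]ᵀ
Result: (6, 0)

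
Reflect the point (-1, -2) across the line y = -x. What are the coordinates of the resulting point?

Reflection across line y = -x: (-1, -2) → (2, 1)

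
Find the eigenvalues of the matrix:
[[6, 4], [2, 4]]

Characteristic equation: det(A - λI) = 0
λ² - (trace)λ + (det) = 0
trace = 6 + 4 = 10, det = (6)(4) - (4)(2) = 16
λ² - (10)λ + (16) = 0
λ = (10 ± √((10)² - 4·(16))) / 2 = (10 ± √36) / 2
Solving: λ = 2, 8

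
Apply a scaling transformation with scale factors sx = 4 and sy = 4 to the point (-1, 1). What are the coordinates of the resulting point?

Scaling matrix:
[[4, 0], [0, 4]]
Result: (-1 × 4, 1 × 4) = (-4, 4)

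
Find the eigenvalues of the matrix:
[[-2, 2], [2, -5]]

Characteristic equation: det(A - λI) = 0
λ² - (trace)λ + (det) = 0
trace = -2 + -5 = -7, det = (-2)(-5) - (2)(2) = 6
λ² - (-7)λ + (6) = 0
λ = (-7 ± √((-7)² - 4·(6))) / 2 = (-7 ± √25) / 2
Solving: λ = -6, -1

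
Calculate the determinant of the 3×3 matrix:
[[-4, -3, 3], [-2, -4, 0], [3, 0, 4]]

Expansion along first row:
det = -4·det([[-4,0],[0,4]]) - -3·det([[-2,0],[3,4]]) + 3·det([[-2,-4],[3,0]])
    = -4·(-4·4 - 0·0) - -3·(-2·4 - 0·3) + 3·(-2·0 - -4·3)
    = -4·-16 - -3·-8 + 3·12
    = 64 + -24 + 36 = 76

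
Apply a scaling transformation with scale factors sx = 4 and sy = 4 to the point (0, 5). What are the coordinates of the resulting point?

Scaling matrix:
[[4, 0], [0, 4]]
Result: (0 × 4, 5 × 4) = (0, 20)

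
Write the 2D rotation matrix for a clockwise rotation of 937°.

Rotation matrix formula: [[cos θ, -sin θ], [sin θ, cos θ]]
A clockwise rotation by 937° is equivalent to a counterclockwise rotation by -937°.
For θ = -937°:
cos(-937°) = -0.7986
sin(-937°) = 0.6018
Result: [[-0.7986, -0.6018], [0.6018, -0.7986]]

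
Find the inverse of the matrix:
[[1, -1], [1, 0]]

For [[a,b],[c,d]], inverse = (1/det)·[[d,-b],[-c,a]]
det = (1)(0) - (-1)(1) = 0 - -1 = 1
Inverse = [[0, 1], [-1, 1]]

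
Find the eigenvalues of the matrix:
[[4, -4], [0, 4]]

Characteristic equation: det(A - λI) = 0
λ² - (trace)λ + (det) = 0
trace = 4 + 4 = 8, det = (4)(4) - (-4)(0) = 16
λ² - (8)λ + (16) = 0
λ = (8 ± √((8)² - 4·(16))) / 2 = (8 ± √0) / 2
Solving: λ = 4, 4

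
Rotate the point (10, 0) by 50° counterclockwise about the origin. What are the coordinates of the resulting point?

Rotation matrix for 50°: [[cos 50°, -sin 50°], [sin 50°, cos 50°]] ≈ [[0.642788, -0.766044], [0.766044, 0.642788]]
[[0.642788, -0.766044], [0.766044, 0.642788]] × [10, 0]ᵀ ≈ [6.4279, 7.6604]ᵀ
Result: (6.4279, 7.6604)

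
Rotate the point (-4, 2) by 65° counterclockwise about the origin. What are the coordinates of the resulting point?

Rotation matrix for 65°: [[cos 65°, -sin 65°], [sin 65°, cos 65°]] ≈ [[0.422618, -0.906308], [0.906308, 0.422618]]
[[0.422618, -0.906308], [0.906308, 0.422618]] × [-4, 2]ᵀ ≈ [-3.5031, -2.7800]ᵀ
Result: (-3.5031, -2.7800)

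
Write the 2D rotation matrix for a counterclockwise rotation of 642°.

Rotation matrix formula: [[cos θ, -sin θ], [sin θ, cos θ]]
For θ = 642°:
cos(642°) = 0.2079
sin(642°) = -0.9781
Result: [[0.2079, 0.9781], [-0.9781, 0.2079]]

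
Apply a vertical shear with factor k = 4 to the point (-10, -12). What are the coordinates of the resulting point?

Shear matrix for vertical shear with factor k = 4:
[[1, 0], [4, 1]]
Result: (-10, -12) → (-10, -52)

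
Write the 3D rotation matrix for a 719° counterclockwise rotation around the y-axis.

Rotation matrix for counterclockwise 719° around y-axis:
cos(719°) = 0.9998, sin(719°) = -0.0175
Result: [[0.9998, 0, -0.0175], [0, 1, 0], [0.0175, 0, 0.9998]]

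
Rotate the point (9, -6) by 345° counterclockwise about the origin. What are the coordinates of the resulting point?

Rotation matrix for 345°: [[cos 345°, -sin 345°], [sin 345°, cos 345°]] ≈ [[0.965926, 0.258819], [-0.258819, 0.965926]]
[[0.965926, 0.258819], [-0.258819, 0.965926]] × [9, -6]ᵀ ≈ [7.1404, -8.1249]ᵀ
Result: (7.1404, -8.1249)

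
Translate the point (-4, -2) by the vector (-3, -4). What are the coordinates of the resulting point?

Translation by (-3, -4) (homogeneous matrix [[1, 0, -3], [0, 1, -4], [0, 0, 1]]):
x' = -4 + -3 = -7
y' = -2 + -4 = -6
Result: (-7, -6)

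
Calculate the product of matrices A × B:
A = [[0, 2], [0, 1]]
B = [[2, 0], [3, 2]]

Matrix multiplication:
C[0][0] = 0×2 + 2×3 = 6
C[0][1] = 0×0 + 2×2 = 4
C[1][0] = 0×2 + 1×3 = 3
C[1][1] = 0×0 + 1×2 = 2
Result: [[6, 4], [3, 2]]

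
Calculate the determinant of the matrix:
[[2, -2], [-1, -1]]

For a 2×2 matrix [[a, b], [c, d]], det = ad - bc
det = (2)(-1) - (-2)(-1) = -2 - 2 = -4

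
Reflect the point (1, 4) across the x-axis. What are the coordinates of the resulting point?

Reflection across x-axis: (1, 4) → (1, -4)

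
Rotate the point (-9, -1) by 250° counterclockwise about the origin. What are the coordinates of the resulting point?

Rotation matrix for 250°: [[cos 250°, -sin 250°], [sin 250°, cos 250°]] ≈ [[-0.342020, 0.939693], [-0.939693, -0.342020]]
[[-0.342020, 0.939693], [-0.939693, -0.342020]] × [-9, -1]ᵀ ≈ [2.1385, 8.7993]ᵀ
Result: (2.1385, 8.7993)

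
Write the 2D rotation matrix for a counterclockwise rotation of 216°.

Rotation matrix formula: [[cos θ, -sin θ], [sin θ, cos θ]]
For θ = 216°:
cos(216°) = -0.8090
sin(216°) = -0.5878
Result: [[-0.8090, 0.5878], [-0.5878, -0.8090]]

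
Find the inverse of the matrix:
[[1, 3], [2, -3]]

For [[a,b],[c,d]], inverse = (1/det)·[[d,-b],[-c,a]]
det = (1)(-3) - (3)(2) = -3 - 6 = -9
Inverse = (1/-9)·[[-3, -3], [-2, 1]]
= [[1/3, 1/3], [2/9, -1/9]]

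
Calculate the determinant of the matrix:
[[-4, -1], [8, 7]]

For a 2×2 matrix [[a, b], [c, d]], det = ad - bc
det = (-4)(7) - (-1)(8) = -28 - -8 = -20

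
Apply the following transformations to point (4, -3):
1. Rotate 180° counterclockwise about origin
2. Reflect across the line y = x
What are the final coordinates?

Step 1: Rotate 180° → (-4, 3)
Step 2: Reflect across line y = x → (3, -4)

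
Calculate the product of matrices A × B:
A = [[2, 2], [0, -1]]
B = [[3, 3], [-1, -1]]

Matrix multiplication:
C[0][0] = 2×3 + 2×-1 = 4
C[0][1] = 2×3 + 2×-1 = 4
C[1][0] = 0×3 + -1×-1 = 1
C[1][1] = 0×3 + -1×-1 = 1
Result: [[4, 4], [1, 1]]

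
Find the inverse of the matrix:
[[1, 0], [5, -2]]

For [[a,b],[c,d]], inverse = (1/det)·[[d,-b],[-c,a]]
det = (1)(-2) - (0)(5) = -2 - 0 = -2
Inverse = (1/-2)·[[-2, 0], [-5, 1]]
= [[1, 0], [5/2, -1/2]]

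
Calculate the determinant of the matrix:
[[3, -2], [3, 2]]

For a 2×2 matrix [[a, b], [c, d]], det = ad - bc
det = (3)(2) - (-2)(3) = 6 - -6 = 12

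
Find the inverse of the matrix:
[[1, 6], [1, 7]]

For [[a,b],[c,d]], inverse = (1/det)·[[d,-b],[-c,a]]
det = (1)(7) - (6)(1) = 7 - 6 = 1
Inverse = [[7, -6], [-1, 1]]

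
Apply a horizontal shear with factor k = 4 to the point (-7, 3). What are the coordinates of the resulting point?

Shear matrix for horizontal shear with factor k = 4:
[[1, 4], [0, 1]]
Result: (-7, 3) → (5, 3)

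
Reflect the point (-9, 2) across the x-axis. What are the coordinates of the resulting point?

Reflection across x-axis: (-9, 2) → (-9, -2)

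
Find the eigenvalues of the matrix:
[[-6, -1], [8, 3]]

Characteristic equation: det(A - λI) = 0
λ² - (trace)λ + (det) = 0
trace = -6 + 3 = -3, det = (-6)(3) - (-1)(8) = -10
λ² - (-3)λ + (-10) = 0
λ = (-3 ± √((-3)² - 4·(-10))) / 2 = (-3 ± √49) / 2
Solving: λ = -5, 2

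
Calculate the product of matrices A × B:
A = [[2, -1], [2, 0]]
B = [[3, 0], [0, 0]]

Matrix multiplication:
C[0][0] = 2×3 + -1×0 = 6
C[0][1] = 2×0 + -1×0 = 0
C[1][0] = 2×3 + 0×0 = 6
C[1][1] = 2×0 + 0×0 = 0
Result: [[6, 0], [6, 0]]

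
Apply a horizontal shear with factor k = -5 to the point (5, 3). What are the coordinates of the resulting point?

Shear matrix for horizontal shear with factor k = -5:
[[1, -5], [0, 1]]
Result: (5, 3) → (-10, 3)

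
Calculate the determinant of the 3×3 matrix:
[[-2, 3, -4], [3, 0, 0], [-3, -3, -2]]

Expansion along first row:
det = -2·det([[0,0],[-3,-2]]) - 3·det([[3,0],[-3,-2]]) + -4·det([[3,0],[-3,-3]])
    = -2·(0·-2 - 0·-3) - 3·(3·-2 - 0·-3) + -4·(3·-3 - 0·-3)
    = -2·0 - 3·-6 + -4·-9
    = 0 + 18 + 36 = 54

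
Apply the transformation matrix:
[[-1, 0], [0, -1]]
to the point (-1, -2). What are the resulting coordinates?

Matrix multiplication:
[[-1, 0], [0, -1]] × [-1, -2]ᵀ
= [(-1)(-1) + (0)(-2), (0)(-1) + (-1)(-2)]ᵀ
= [1, 2]ᵀ
Result: (1, 2)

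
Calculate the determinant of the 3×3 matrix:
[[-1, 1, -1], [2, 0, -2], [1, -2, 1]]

Expansion along first row:
det = -1·det([[0,-2],[-2,1]]) - 1·det([[2,-2],[1,1]]) + -1·det([[2,0],[1,-2]])
    = -1·(0·1 - -2·-2) - 1·(2·1 - -2·1) + -1·(2·-2 - 0·1)
    = -1·-4 - 1·4 + -1·-4
    = 4 + -4 + 4 = 4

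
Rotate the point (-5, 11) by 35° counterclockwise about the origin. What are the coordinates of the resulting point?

Rotation matrix for 35°: [[cos 35°, -sin 35°], [sin 35°, cos 35°]] ≈ [[0.819152, -0.573576], [0.573576, 0.819152]]
[[0.819152, -0.573576], [0.573576, 0.819152]] × [-5, 11]ᵀ ≈ [-10.4051, 6.1428]ᵀ
Result: (-10.4051, 6.1428)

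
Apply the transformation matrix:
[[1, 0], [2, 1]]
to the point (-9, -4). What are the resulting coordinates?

Matrix multiplication:
[[1, 0], [2, 1]] × [-9, -4]ᵀ
= [(1)(-9) + (0)(-4), (2)(-9) + (1)(-4)]ᵀ
= [-9, -22]ᵀ
Result: (-9, -22)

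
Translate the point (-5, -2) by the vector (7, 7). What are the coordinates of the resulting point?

Translation by (7, 7) (homogeneous matrix [[1, 0, 7], [0, 1, 7], [0, 0, 1]]):
x' = -5 + 7 = 2
y' = -2 + 7 = 5
Result: (2, 5)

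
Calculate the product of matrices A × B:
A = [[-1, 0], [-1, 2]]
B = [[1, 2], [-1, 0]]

Matrix multiplication:
C[0][0] = -1×1 + 0×-1 = -1
C[0][1] = -1×2 + 0×0 = -2
C[1][0] = -1×1 + 2×-1 = -3
C[1][1] = -1×2 + 2×0 = -2
Result: [[-1, -2], [-3, -2]]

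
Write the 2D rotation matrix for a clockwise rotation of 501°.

Rotation matrix formula: [[cos θ, -sin θ], [sin θ, cos θ]]
A clockwise rotation by 501° is equivalent to a counterclockwise rotation by -501°.
For θ = -501°:
cos(-501°) = -0.7771
sin(-501°) = -0.6293
Result: [[-0.7771, 0.6293], [-0.6293, -0.7771]]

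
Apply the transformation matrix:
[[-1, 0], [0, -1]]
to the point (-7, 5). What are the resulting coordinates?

Matrix multiplication:
[[-1, 0], [0, -1]] × [-7, 5]ᵀ
= [(-1)(-7) + (0)(5), (0)(-7) + (-1)(5)]ᵀ
= [7, -5]ᵀ
Result: (7, -5)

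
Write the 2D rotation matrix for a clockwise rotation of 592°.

Rotation matrix formula: [[cos θ, -sin θ], [sin θ, cos θ]]
A clockwise rotation by 592° is equivalent to a counterclockwise rotation by -592°.
For θ = -592°:
cos(-592°) = -0.6157
sin(-592°) = 0.7880
Result: [[-0.6157, -0.7880], [0.7880, -0.6157]]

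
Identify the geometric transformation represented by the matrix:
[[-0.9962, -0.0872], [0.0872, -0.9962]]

This matrix represents: rotation by 175° counterclockwise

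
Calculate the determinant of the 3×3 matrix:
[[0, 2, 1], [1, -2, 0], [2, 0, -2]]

Expansion along first row:
det = 0·det([[-2,0],[0,-2]]) - 2·det([[1,0],[2,-2]]) + 1·det([[1,-2],[2,0]])
    = 0·(-2·-2 - 0·0) - 2·(1·-2 - 0·2) + 1·(1·0 - -2·2)
    = 0·4 - 2·-2 + 1·4
    = 0 + 4 + 4 = 8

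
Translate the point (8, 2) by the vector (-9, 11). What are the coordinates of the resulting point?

Translation by (-9, 11) (homogeneous matrix [[1, 0, -9], [0, 1, 11], [0, 0, 1]]):
x' = 8 + -9 = -1
y' = 2 + 11 = 13
Result: (-1, 13)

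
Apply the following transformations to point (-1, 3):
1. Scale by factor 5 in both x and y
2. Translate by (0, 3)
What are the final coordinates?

Step 1: Scale (-1, 3) by 5 → (-5, 15)
Step 2: Translate by (0, 3) → (-5, 18)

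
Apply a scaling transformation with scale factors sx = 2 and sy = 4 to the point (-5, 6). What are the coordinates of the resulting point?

Scaling matrix:
[[2, 0], [0, 4]]
Result: (-5 × 2, 6 × 4) = (-10, 24)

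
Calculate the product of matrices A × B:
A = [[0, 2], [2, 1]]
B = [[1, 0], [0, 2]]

Matrix multiplication:
C[0][0] = 0×1 + 2×0 = 0
C[0][1] = 0×0 + 2×2 = 4
C[1][0] = 2×1 + 1×0 = 2
C[1][1] = 2×0 + 1×2 = 2
Result: [[0, 4], [2, 2]]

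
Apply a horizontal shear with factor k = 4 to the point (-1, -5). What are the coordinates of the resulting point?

Shear matrix for horizontal shear with factor k = 4:
[[1, 4], [0, 1]]
Result: (-1, -5) → (-21, -5)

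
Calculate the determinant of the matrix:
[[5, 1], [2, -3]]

For a 2×2 matrix [[a, b], [c, d]], det = ad - bc
det = (5)(-3) - (1)(2) = -15 - 2 = -17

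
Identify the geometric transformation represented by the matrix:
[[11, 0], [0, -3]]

This matrix represents: non-uniform scaling by sx = 11, sy = -3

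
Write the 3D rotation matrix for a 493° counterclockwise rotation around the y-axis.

Rotation matrix for counterclockwise 493° around y-axis:
cos(493°) = -0.6820, sin(493°) = 0.7314
Result: [[-0.6820, 0, 0.7314], [0, 1, 0], [-0.7314, 0, -0.6820]]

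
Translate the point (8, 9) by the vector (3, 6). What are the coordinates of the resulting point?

Translation by (3, 6) (homogeneous matrix [[1, 0, 3], [0, 1, 6], [0, 0, 1]]):
x' = 8 + 3 = 11
y' = 9 + 6 = 15
Result: (11, 15)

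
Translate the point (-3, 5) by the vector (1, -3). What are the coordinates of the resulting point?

Translation by (1, -3) (homogeneous matrix [[1, 0, 1], [0, 1, -3], [0, 0, 1]]):
x' = -3 + 1 = -2
y' = 5 + -3 = 2
Result: (-2, 2)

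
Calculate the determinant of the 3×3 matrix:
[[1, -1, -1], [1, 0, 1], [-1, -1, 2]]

Expansion along first row:
det = 1·det([[0,1],[-1,2]]) - -1·det([[1,1],[-1,2]]) + -1·det([[1,0],[-1,-1]])
    = 1·(0·2 - 1·-1) - -1·(1·2 - 1·-1) + -1·(1·-1 - 0·-1)
    = 1·1 - -1·3 + -1·-1
    = 1 + 3 + 1 = 5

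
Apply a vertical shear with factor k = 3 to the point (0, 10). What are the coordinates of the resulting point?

Shear matrix for vertical shear with factor k = 3:
[[1, 0], [3, 1]]
Result: (0, 10) → (0, 10)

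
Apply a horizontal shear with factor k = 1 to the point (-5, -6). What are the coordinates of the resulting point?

Shear matrix for horizontal shear with factor k = 1:
[[1, 1], [0, 1]]
Result: (-5, -6) → (-11, -6)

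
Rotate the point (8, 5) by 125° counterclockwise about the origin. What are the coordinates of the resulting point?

Rotation matrix for 125°: [[cos 125°, -sin 125°], [sin 125°, cos 125°]] ≈ [[-0.573576, -0.819152], [0.819152, -0.573576]]
[[-0.573576, -0.819152], [0.819152, -0.573576]] × [8, 5]ᵀ ≈ [-8.6844, 3.6853]ᵀ
Result: (-8.6844, 3.6853)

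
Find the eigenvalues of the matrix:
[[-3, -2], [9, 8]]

Characteristic equation: det(A - λI) = 0
λ² - (trace)λ + (det) = 0
trace = -3 + 8 = 5, det = (-3)(8) - (-2)(9) = -6
λ² - (5)λ + (-6) = 0
λ = (5 ± √((5)² - 4·(-6))) / 2 = (5 ± √49) / 2
Solving: λ = -1, 6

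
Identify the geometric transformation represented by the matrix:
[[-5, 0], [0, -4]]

This matrix represents: non-uniform scaling by sx = -5, sy = -4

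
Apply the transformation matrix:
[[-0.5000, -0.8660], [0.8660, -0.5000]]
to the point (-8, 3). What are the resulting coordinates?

Matrix multiplication:
[[-0.5000, -0.8660], [0.8660, -0.5000]] × [-8, 3]ᵀ
= [(-0.5000)(-8) + (-0.8660)(3), (0.8660)(-8) + (-0.5000)(3)]ᵀ
= [1.4020, -8.4280]ᵀ
Result: (1.4020, -8.4280)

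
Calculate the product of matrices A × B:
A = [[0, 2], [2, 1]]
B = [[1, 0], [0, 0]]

Matrix multiplication:
C[0][0] = 0×1 + 2×0 = 0
C[0][1] = 0×0 + 2×0 = 0
C[1][0] = 2×1 + 1×0 = 2
C[1][1] = 2×0 + 1×0 = 0
Result: [[0, 0], [2, 0]]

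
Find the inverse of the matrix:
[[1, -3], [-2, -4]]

For [[a,b],[c,d]], inverse = (1/det)·[[d,-b],[-c,a]]
det = (1)(-4) - (-3)(-2) = -4 - 6 = -10
Inverse = (1/-10)·[[-4, 3], [2, 1]]
= [[2/5, -3/10], [-1/5, -1/10]]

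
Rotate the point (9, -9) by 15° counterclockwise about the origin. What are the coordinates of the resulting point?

Rotation matrix for 15°: [[cos 15°, -sin 15°], [sin 15°, cos 15°]] ≈ [[0.965926, -0.258819], [0.258819, 0.965926]]
[[0.965926, -0.258819], [0.258819, 0.965926]] × [9, -9]ᵀ ≈ [11.0227, -6.3640]ᵀ
Result: (11.0227, -6.3640)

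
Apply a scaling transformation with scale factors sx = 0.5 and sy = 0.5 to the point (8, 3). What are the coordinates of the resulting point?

Scaling matrix:
[[0.50, 0], [0, 0.50]]
Result: (8 × 0.5, 3 × 0.5) = (4, 1.5)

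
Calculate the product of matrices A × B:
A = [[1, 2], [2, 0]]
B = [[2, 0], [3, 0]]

Matrix multiplication:
C[0][0] = 1×2 + 2×3 = 8
C[0][1] = 1×0 + 2×0 = 0
C[1][0] = 2×2 + 0×3 = 4
C[1][1] = 2×0 + 0×0 = 0
Result: [[8, 0], [4, 0]]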